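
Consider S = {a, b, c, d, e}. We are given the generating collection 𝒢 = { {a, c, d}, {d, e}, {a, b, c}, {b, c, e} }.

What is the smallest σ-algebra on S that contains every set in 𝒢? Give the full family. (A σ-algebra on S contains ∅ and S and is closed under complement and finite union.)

|σ(𝒢)| = 32.  σ(𝒢) = { {}, {a}, {b}, {c}, {d}, {e}, {a, b}, {a, c}, {a, d}, {a, e}, {b, c}, {b, d}, {b, e}, {c, d}, {c, e}, {d, e}, {a, b, c}, {a, b, d}, {a, b, e}, {a, c, d}, {a, c, e}, {a, d, e}, {b, c, d}, {b, c, e}, {b, d, e}, {c, d, e}, {a, b, c, d}, {a, b, c, e}, {a, b, d, e}, {a, c, d, e}, {b, c, d, e}, S }

Trace:
Initial family (6 sets): { {}, {d, e}, {a, b, c}, {a, c, d}, {b, c, e}, S }.
Round 1: 6 new —
  {a, d}  = {b, c, e}ᶜ
  {b, e}  = {a, c, d}ᶜ
  {a, b, c, d}  = {a, c, d} ∪ {a, b, c}
  {a, b, c, e}  = {b, c, e} ∪ {a, b, c}
  {a, c, d, e}  = {d, e} ∪ {a, c, d}
  {b, c, d, e}  = {d, e} ∪ {b, c, e}
  [12 total]
Round 2 adds 7:
  {a}  = {b, c, d, e}ᶜ
  {b}  = {a, c, d, e}ᶜ
  {d}  = {a, b, c, e}ᶜ
  {e}  = {a, b, c, d}ᶜ
  {a, d, e}  = {d, e} ∪ {a, d}
  {b, d, e}  = {b, e} ∪ {d, e}
  {a, b, d, e}  = {b, e} ∪ {a, d}
  [19 total]
Round 3 (8 new):
  {c}  = {a, b, d, e}ᶜ
  {a, b}  = {b} ∪ {a}
  {a, c}  = {b, d, e}ᶜ
  {a, e}  = {e} ∪ {a}
  {b, c}  = {a, d, e}ᶜ
  {b, d}  = {b} ∪ {d}
  {a, b, d}  = {b} ∪ {a, d}
  {a, b, e}  = {b, e} ∪ {a}
  [27 total]
Round 4: +5 →
  {c, d}  = {a, b, e}ᶜ
  {c, e}  = {a, b, d}ᶜ
  {a, c, e}  = {b, d}ᶜ
  {b, c, d}  = {a, e}ᶜ
  {c, d, e}  = {a, b}ᶜ
  [32 total]
Round 5: no new sets; the family is a σ-algebra.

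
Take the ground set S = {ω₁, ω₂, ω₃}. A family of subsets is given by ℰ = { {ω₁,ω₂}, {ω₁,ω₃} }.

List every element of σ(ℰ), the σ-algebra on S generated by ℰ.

Seed the family with ℰ together with ∅ and S: { {}, {ω₁,ω₂}, {ω₁,ω₃}, S }.
Round 1 (2 new):
  {ω₂}  = ᶜ of {ω₁,ω₃}
  {ω₃}  = ᶜ of {ω₁,ω₂}
  [6 total]
Round 2 (1 new):
  {ω₂,ω₃}  = {ω₃} ∪ {ω₂}
  [7 total]
Round 3 (1 new):
  {ω₁}  = ᶜ of {ω₂,ω₃}
  [8 total]
Round 4: stable.

Therefore σ(ℰ) = { {}, {ω₁}, {ω₂}, {ω₃}, {ω₁,ω₂}, {ω₁,ω₃}, {ω₂,ω₃}, S } (|σ(ℰ)| = 8).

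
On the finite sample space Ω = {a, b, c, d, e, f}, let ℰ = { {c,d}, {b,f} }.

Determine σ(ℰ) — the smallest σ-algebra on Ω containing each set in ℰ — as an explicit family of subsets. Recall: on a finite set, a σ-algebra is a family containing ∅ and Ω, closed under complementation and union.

σ(ℰ) = { {}, {a,e}, {b,f}, {c,d}, {a,b,e,f}, {a,c,d,e}, {b,c,d,f}, Ω }

Trace:
Take S₀ = ℰ ∪ {∅, Ω} = { {}, {b,f}, {c,d}, Ω }.
Step 1 (3 new):
  {a,b,e,f}  = ᶜ of {c,d}
  {a,c,d,e}  = ᶜ of {b,f}
  {b,c,d,f}  = {b,f} ∪ {c,d}
Step 2: +1 →
  {a,e}  = ᶜ of {b,c,d,f}
Step 3: no new sets; the family is a σ-algebra.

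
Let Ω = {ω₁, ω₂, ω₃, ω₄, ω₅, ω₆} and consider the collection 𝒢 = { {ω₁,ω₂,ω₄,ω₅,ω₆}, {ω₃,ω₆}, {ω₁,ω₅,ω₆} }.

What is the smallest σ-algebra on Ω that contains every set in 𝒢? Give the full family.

σ(𝒢) = { {}, {ω₃}, {ω₆}, {ω₁,ω₅}, {ω₂,ω₄}, {ω₃,ω₆}, {ω₁,ω₃,ω₅}, {ω₁,ω₅,ω₆}, {ω₂,ω₃,ω₄}, {ω₂,ω₄,ω₆}, {ω₁,ω₂,ω₄,ω₅}, {ω₁,ω₃,ω₅,ω₆}, {ω₂,ω₃,ω₄,ω₆}, {ω₁,ω₂,ω₃,ω₄,ω₅}, {ω₁,ω₂,ω₄,ω₅,ω₆}, Ω }

Check:
Initial family (5 sets): { {}, {ω₃,ω₆}, {ω₁,ω₅,ω₆}, {ω₁,ω₂,ω₄,ω₅,ω₆}, Ω }.
Round 1. New:
  {ω₃}  = complement {ω₁,ω₂,ω₄,ω₅,ω₆}
  {ω₂,ω₃,ω₄}  = complement {ω₁,ω₅,ω₆}
  {ω₁,ω₂,ω₄,ω₅}  = complement {ω₃,ω₆}
  {ω₁,ω₃,ω₅,ω₆}  = {ω₁,ω₅,ω₆} ∪ {ω₃,ω₆}
  [9 total]
Round 2 (3 new):
  {ω₂,ω₄}  = complement {ω₁,ω₃,ω₅,ω₆}
  {ω₂,ω₃,ω₄,ω₆}  = {ω₂,ω₃,ω₄} ∪ {ω₃,ω₆}
  {ω₁,ω₂,ω₃,ω₄,ω₅}  = {ω₂,ω₃,ω₄} ∪ {ω₁,ω₂,ω₄,ω₅}
  [12 total]
Round 3 adds 2:
  {ω₆}  = complement {ω₁,ω₂,ω₃,ω₄,ω₅}
  {ω₁,ω₅}  = complement {ω₂,ω₃,ω₄,ω₆}
  [14 total]
Round 4 adds 2:
  {ω₁,ω₃,ω₅}  = {ω₃} ∪ {ω₁,ω₅}
  {ω₂,ω₄,ω₆}  = {ω₂,ω₄} ∪ {ω₆}
  [16 total]
Round 5: no new sets; the family is a σ-algebra.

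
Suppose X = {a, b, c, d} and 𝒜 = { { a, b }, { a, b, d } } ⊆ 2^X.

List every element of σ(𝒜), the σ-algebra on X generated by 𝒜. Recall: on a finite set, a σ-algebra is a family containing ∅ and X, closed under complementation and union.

Start: 𝒜 ∪ {∅, X} = { {  }, { a, b }, { a, b, d }, X }.
Iteration 1: +2 →
  { c }  = { a, b, d }ᶜ
  { c, d }  = { a, b }ᶜ
  |family| = 6
Iteration 2: 1 new —
  { a, b, c }  = { c } ∪ { a, b }
  |family| = 7
Iteration 3: +1 →
  { d }  = { a, b, c }ᶜ
  |family| = 8
After Iteration 4 the family is unchanged; done.

Hence σ(𝒜) has 8 members: { {  }, { c }, { d }, { a, b }, { c, d }, { a, b, c }, { a, b, d }, X }.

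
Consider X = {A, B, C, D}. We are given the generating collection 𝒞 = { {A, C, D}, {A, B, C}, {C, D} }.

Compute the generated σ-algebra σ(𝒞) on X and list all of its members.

Answer: σ(𝒞) = { ∅, {A}, {B}, {C}, {D}, {A, B}, {A, C}, {A, D}, {B, C}, {B, D}, {C, D}, {A, B, C}, {A, B, D}, {A, C, D}, {B, C, D}, X }

Working:
Take S₀ = 𝒞 ∪ {∅, X} = { ∅, {C, D}, {A, B, C}, {A, C, D}, X }.
Step 1: +3 →
  {B}  = ᶜ of {A, C, D}
  {D}  = ᶜ of {A, B, C}
  {A, B}  = ᶜ of {C, D}
  |family| = 8
Step 2: +3 →
  {B, D}  = {D} ∪ {B}
  {A, B, D}  = {D} ∪ {A, B}
  {B, C, D}  = {B} ∪ {C, D}
  |family| = 11
Step 3: +3 →
  {A}  = ᶜ of {B, C, D}
  {C}  = ᶜ of {A, B, D}
  {A, C}  = ᶜ of {B, D}
  |family| = 14
Step 4: +2 →
  {A, D}  = {D} ∪ {A}
  {B, C}  = {C} ∪ {B}
  |family| = 16
Step 5: closed — nothing new.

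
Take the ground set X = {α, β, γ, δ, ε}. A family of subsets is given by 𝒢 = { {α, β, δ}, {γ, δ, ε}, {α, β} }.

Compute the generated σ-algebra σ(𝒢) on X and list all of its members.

σ(𝒢) = { ∅, {δ}, {α, β}, {γ, ε}, {α, β, δ}, {γ, δ, ε}, {α, β, γ, ε}, X }

Check:
Start: 𝒢 ∪ {∅, X} = { ∅, {α, β}, {α, β, δ}, {γ, δ, ε}, X }.
Pass 1 adds 1:
  {γ, ε}  = X∖{α, β, δ}
  [6 total]
Pass 2 (1 new):
  {α, β, γ, ε}  = {γ, ε} ∪ {α, β}
  [7 total]
Pass 3 (1 new):
  {δ}  = X∖{α, β, γ, ε}
  [8 total]
Pass 4: stable.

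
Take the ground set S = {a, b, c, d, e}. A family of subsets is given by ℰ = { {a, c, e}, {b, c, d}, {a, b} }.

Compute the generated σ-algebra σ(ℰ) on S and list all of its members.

|σ(ℰ)| = 32.  σ(ℰ) = { {}, {a}, {b}, {c}, {d}, {e}, {a, b}, {a, c}, {a, d}, {a, e}, {b, c}, {b, d}, {b, e}, {c, d}, {c, e}, {d, e}, {a, b, c}, {a, b, d}, {a, b, e}, {a, c, d}, {a, c, e}, {a, d, e}, {b, c, d}, {b, c, e}, {b, d, e}, {c, d, e}, {a, b, c, d}, {a, b, c, e}, {a, b, d, e}, {a, c, d, e}, {b, c, d, e}, S }

Check:
Initial family (5 sets): { {}, {a, b}, {a, c, e}, {b, c, d}, S }.
Iteration 1: +5 →
  {a, e}  = S∖{b, c, d}
  {b, d}  = S∖{a, c, e}
  {c, d, e}  = S∖{a, b}
  {a, b, c, d}  = {b, c, d} ∪ {a, b}
  {a, b, c, e}  = {a, b} ∪ {a, c, e}
  [10 total]
Iteration 2 (7 new):
  {d}  = S∖{a, b, c, e}
  {e}  = S∖{a, b, c, d}
  {a, b, d}  = {a, b} ∪ {b, d}
  {a, b, e}  = {a, b} ∪ {a, e}
  {a, b, d, e}  = {a, e} ∪ {b, d}
  {a, c, d, e}  = {c, d, e} ∪ {a, c, e}
  {b, c, d, e}  = {c, d, e} ∪ {b, c, d}
  [17 total]
Iteration 3 adds 8:
  {a}  = S∖{b, c, d, e}
  {b}  = S∖{a, c, d, e}
  {c}  = S∖{a, b, d, e}
  {c, d}  = S∖{a, b, e}
  {c, e}  = S∖{a, b, d}
  {d, e}  = {d} ∪ {e}
  {a, d, e}  = {a, e} ∪ {d}
  {b, d, e}  = {b, d} ∪ {e}
  [25 total]
Iteration 4 (7 new):
  {a, c}  = S∖{b, d, e}
  {a, d}  = {d} ∪ {a}
  {b, c}  = S∖{a, d, e}
  {b, e}  = {b} ∪ {e}
  {a, b, c}  = S∖{d, e}
  {a, c, d}  = {c, d} ∪ {a}
  {b, c, e}  = {b} ∪ {c, e}
  [32 total]
Iteration 5 adds nothing — fixpoint reached.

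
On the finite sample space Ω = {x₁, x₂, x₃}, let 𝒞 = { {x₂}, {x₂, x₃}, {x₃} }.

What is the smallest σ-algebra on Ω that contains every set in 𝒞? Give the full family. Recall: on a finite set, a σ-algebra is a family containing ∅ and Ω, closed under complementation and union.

Start: 𝒞 ∪ {∅, Ω} = { {}, {x₂}, {x₃}, {x₂, x₃}, Ω }.
Round 1: 3 new —
  {x₁}  = {x₂, x₃}ᶜ
  {x₁, x₂}  = {x₃}ᶜ
  {x₁, x₃}  = {x₂}ᶜ
  (now 8)
Round 2: already closed under ᶜ and ∪.

σ(𝒞) = { {}, {x₁}, {x₂}, {x₃}, {x₁, x₂}, {x₁, x₃}, {x₂, x₃}, Ω }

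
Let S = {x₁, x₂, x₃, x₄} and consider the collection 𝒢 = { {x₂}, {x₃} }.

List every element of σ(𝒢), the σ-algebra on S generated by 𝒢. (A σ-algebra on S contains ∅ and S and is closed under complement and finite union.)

Answer: σ(𝒢) = { ∅, {x₂}, {x₃}, {x₁,x₄}, {x₂,x₃}, {x₁,x₂,x₄}, {x₁,x₃,x₄}, S }

Check:
Take S₀ = 𝒢 ∪ {∅, S} = { ∅, {x₂}, {x₃}, S }.
Pass 1: 3 new —
  {x₂,x₃}  = {x₃} ∪ {x₂}
  {x₁,x₂,x₄}  = ᶜ of {x₃}
  {x₁,x₃,x₄}  = ᶜ of {x₂}
  |family| = 7
Pass 2: +1 →
  {x₁,x₄}  = ᶜ of {x₂,x₃}
  |family| = 8
Pass 3: already closed under ᶜ and ∪.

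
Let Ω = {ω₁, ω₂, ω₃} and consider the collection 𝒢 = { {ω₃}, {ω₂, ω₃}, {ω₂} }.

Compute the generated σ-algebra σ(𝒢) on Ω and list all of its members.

σ(𝒢) (8 sets): { {}, {ω₁}, {ω₂}, {ω₃}, {ω₁, ω₂}, {ω₁, ω₃}, {ω₂, ω₃}, Ω }

Working:
Start: 𝒢 ∪ {∅, Ω} = { {}, {ω₂}, {ω₃}, {ω₂, ω₃}, Ω }.
Round 1: 3 new —
  {ω₁}  = {ω₂, ω₃}ᶜ
  {ω₁, ω₂}  = {ω₃}ᶜ
  {ω₁, ω₃}  = {ω₂}ᶜ
  |family| = 8
Round 2: closed — nothing new.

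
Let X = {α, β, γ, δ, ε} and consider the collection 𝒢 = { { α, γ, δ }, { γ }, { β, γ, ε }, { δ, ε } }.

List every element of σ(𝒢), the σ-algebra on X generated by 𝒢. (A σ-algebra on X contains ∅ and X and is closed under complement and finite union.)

σ(𝒢) (32 sets): { {  }, { α }, { β }, { γ }, { δ }, { ε }, { α, β }, { α, γ }, { α, δ }, { α, ε }, { β, γ }, { β, δ }, { β, ε }, { γ, δ }, { γ, ε }, { δ, ε }, { α, β, γ }, { α, β, δ }, { α, β, ε }, { α, γ, δ }, { α, γ, ε }, { α, δ, ε }, { β, γ, δ }, { β, γ, ε }, { β, δ, ε }, { γ, δ, ε }, { α, β, γ, δ }, { α, β, γ, ε }, { α, β, δ, ε }, { α, γ, δ, ε }, { β, γ, δ, ε }, X }

Check:
Take S₀ = 𝒢 ∪ {∅, X} = { {  }, { γ }, { δ, ε }, { α, γ, δ }, { β, γ, ε }, X }.
Round 1. New:
  { α, δ }  = X∖{ β, γ, ε }
  { β, ε }  = X∖{ α, γ, δ }
  { α, β, γ }  = X∖{ δ, ε }
  { γ, δ, ε }  = { δ, ε } ∪ { γ }
  { α, β, δ, ε }  = X∖{ γ }
  { α, γ, δ, ε }  = { δ, ε } ∪ { α, γ, δ }
  { β, γ, δ, ε }  = { δ, ε } ∪ { β, γ, ε }
  [13 total]
Round 2: 7 new —
  { α }  = X∖{ β, γ, δ, ε }
  { β }  = X∖{ α, γ, δ, ε }
  { α, β }  = X∖{ γ, δ, ε }
  { α, δ, ε }  = { δ, ε } ∪ { α, δ }
  { β, δ, ε }  = { β, ε } ∪ { δ, ε }
  { α, β, γ, δ }  = { α, β, γ } ∪ { α, γ, δ }
  { α, β, γ, ε }  = { β, ε } ∪ { α, β, γ }
  [20 total]
Round 3. New:
  { δ }  = X∖{ α, β, γ, ε }
  { ε }  = X∖{ α, β, γ, δ }
  { α, γ }  = X∖{ β, δ, ε }
  { β, γ }  = X∖{ α, δ, ε }
  { α, β, δ }  = { β } ∪ { α, δ }
  { α, β, ε }  = { β, ε } ∪ { α, β }
  [26 total]
Round 4: +6 →
  { α, ε }  = { ε } ∪ { α }
  { β, δ }  = { β } ∪ { δ }
  { γ, δ }  = X∖{ α, β, ε }
  { γ, ε }  = X∖{ α, β, δ }
  { α, γ, ε }  = { ε } ∪ { α, γ }
  { β, γ, δ }  = { β, γ } ∪ { δ }
  [32 total]
After Round 5 the family is unchanged; done.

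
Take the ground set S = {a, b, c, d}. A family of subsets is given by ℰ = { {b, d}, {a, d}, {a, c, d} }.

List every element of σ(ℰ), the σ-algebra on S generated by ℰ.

Begin from { ∅, {a, d}, {b, d}, {a, c, d}, S } (that is, ℰ plus ∅ and S).
Iteration 1: +4 →
  {b}  = S∖{a, c, d}
  {a, c}  = S∖{b, d}
  {b, c}  = S∖{a, d}
  {a, b, d}  = {a, d} ∪ {b, d}
  (now 9)
Iteration 2 adds 3:
  {c}  = S∖{a, b, d}
  {a, b, c}  = {b} ∪ {a, c}
  {b, c, d}  = {b, c} ∪ {b, d}
  (now 12)
Iteration 3 (2 new):
  {a}  = S∖{b, c, d}
  {d}  = S∖{a, b, c}
  (now 14)
Iteration 4 (2 new):
  {a, b}  = {b} ∪ {a}
  {c, d}  = {c} ∪ {d}
  (now 16)
Iteration 5: no new sets; the family is a σ-algebra.

Therefore σ(ℰ) = { ∅, {a}, {b}, {c}, {d}, {a, b}, {a, c}, {a, d}, {b, c}, {b, d}, {c, d}, {a, b, c}, {a, b, d}, {a, c, d}, {b, c, d}, S } (|σ(ℰ)| = 16).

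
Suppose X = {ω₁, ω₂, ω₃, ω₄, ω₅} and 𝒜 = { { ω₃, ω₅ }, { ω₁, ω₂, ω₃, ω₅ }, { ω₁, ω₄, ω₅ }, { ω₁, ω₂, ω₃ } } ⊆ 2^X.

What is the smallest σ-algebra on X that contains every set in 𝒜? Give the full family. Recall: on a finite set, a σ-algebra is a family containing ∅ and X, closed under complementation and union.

|σ(𝒜)| = 32.  σ(𝒜) = { {}, { ω₁ }, { ω₂ }, { ω₃ }, { ω₄ }, { ω₅ }, { ω₁, ω₂ }, { ω₁, ω₃ }, { ω₁, ω₄ }, { ω₁, ω₅ }, { ω₂, ω₃ }, { ω₂, ω₄ }, { ω₂, ω₅ }, { ω₃, ω₄ }, { ω₃, ω₅ }, { ω₄, ω₅ }, { ω₁, ω₂, ω₃ }, { ω₁, ω₂, ω₄ }, { ω₁, ω₂, ω₅ }, { ω₁, ω₃, ω₄ }, { ω₁, ω₃, ω₅ }, { ω₁, ω₄, ω₅ }, { ω₂, ω₃, ω₄ }, { ω₂, ω₃, ω₅ }, { ω₂, ω₄, ω₅ }, { ω₃, ω₄, ω₅ }, { ω₁, ω₂, ω₃, ω₄ }, { ω₁, ω₂, ω₃, ω₅ }, { ω₁, ω₂, ω₄, ω₅ }, { ω₁, ω₃, ω₄, ω₅ }, { ω₂, ω₃, ω₄, ω₅ }, X }

Working:
Take S₀ = 𝒜 ∪ {∅, X} = { {}, { ω₃, ω₅ }, { ω₁, ω₂, ω₃ }, { ω₁, ω₄, ω₅ }, { ω₁, ω₂, ω₃, ω₅ }, X }.
Iteration 1. New:
  { ω₄ }  = ᶜ of { ω₁, ω₂, ω₃, ω₅ }
  { ω₂, ω₃ }  = ᶜ of { ω₁, ω₄, ω₅ }
  { ω₄, ω₅ }  = ᶜ of { ω₁, ω₂, ω₃ }
  { ω₁, ω₂, ω₄ }  = ᶜ of { ω₃, ω₅ }
  { ω₁, ω₃, ω₄, ω₅ }  = { ω₁, ω₄, ω₅ } ∪ { ω₃, ω₅ }
Iteration 2: +7 →
  { ω₂ }  = ᶜ of { ω₁, ω₃, ω₄, ω₅ }
  { ω₂, ω₃, ω₄ }  = { ω₂, ω₃ } ∪ { ω₄ }
  { ω₂, ω₃, ω₅ }  = { ω₂, ω₃ } ∪ { ω₃, ω₅ }
  { ω₃, ω₄, ω₅ }  = { ω₄, ω₅ } ∪ { ω₃, ω₅ }
  { ω₁, ω₂, ω₃, ω₄ }  = { ω₁, ω₂, ω₃ } ∪ { ω₁, ω₂, ω₄ }
  { ω₁, ω₂, ω₄, ω₅ }  = { ω₁, ω₄, ω₅ } ∪ { ω₁, ω₂, ω₄ }
  { ω₂, ω₃, ω₄, ω₅ }  = { ω₄, ω₅ } ∪ { ω₂, ω₃ }
Iteration 3: +8 →
  { ω₁ }  = ᶜ of { ω₂, ω₃, ω₄, ω₅ }
  { ω₃ }  = ᶜ of { ω₁, ω₂, ω₄, ω₅ }
  { ω₅ }  = ᶜ of { ω₁, ω₂, ω₃, ω₄ }
  { ω₁, ω₂ }  = ᶜ of { ω₃, ω₄, ω₅ }
  { ω₁, ω₄ }  = ᶜ of { ω₂, ω₃, ω₅ }
  { ω₁, ω₅ }  = ᶜ of { ω₂, ω₃, ω₄ }
  { ω₂, ω₄ }  = { ω₄ } ∪ { ω₂ }
  { ω₂, ω₄, ω₅ }  = { ω₄, ω₅ } ∪ { ω₂ }
Iteration 4 adds 6:
  { ω₁, ω₃ }  = ᶜ of { ω₂, ω₄, ω₅ }
  { ω₂, ω₅ }  = { ω₂ } ∪ { ω₅ }
  { ω₃, ω₄ }  = { ω₃ } ∪ { ω₄ }
  { ω₁, ω₂, ω₅ }  = { ω₁, ω₂ } ∪ { ω₅ }
  { ω₁, ω₃, ω₄ }  = { ω₃ } ∪ { ω₁, ω₄ }
  { ω₁, ω₃, ω₅ }  = ᶜ of { ω₂, ω₄ }
Iteration 5: closed — nothing new.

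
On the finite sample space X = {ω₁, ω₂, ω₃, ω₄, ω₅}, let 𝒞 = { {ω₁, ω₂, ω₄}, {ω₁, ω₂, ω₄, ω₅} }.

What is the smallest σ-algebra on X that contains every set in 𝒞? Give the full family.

Begin from { ∅, {ω₁, ω₂, ω₄}, {ω₁, ω₂, ω₄, ω₅}, X } (that is, 𝒞 plus ∅ and X).
Step 1: 2 new —
  {ω₃}  = ᶜ of {ω₁, ω₂, ω₄, ω₅}
  {ω₃, ω₅}  = ᶜ of {ω₁, ω₂, ω₄}
  [6 total]
Step 2: +1 →
  {ω₁, ω₂, ω₃, ω₄}  = {ω₃} ∪ {ω₁, ω₂, ω₄}
  [7 total]
Step 3 (1 new):
  {ω₅}  = ᶜ of {ω₁, ω₂, ω₃, ω₄}
  [8 total]
Step 4: already closed under ᶜ and ∪.

Hence σ(𝒞) has 8 members: { ∅, {ω₃}, {ω₅}, {ω₃, ω₅}, {ω₁, ω₂, ω₄}, {ω₁, ω₂, ω₃, ω₄}, {ω₁, ω₂, ω₄, ω₅}, X }.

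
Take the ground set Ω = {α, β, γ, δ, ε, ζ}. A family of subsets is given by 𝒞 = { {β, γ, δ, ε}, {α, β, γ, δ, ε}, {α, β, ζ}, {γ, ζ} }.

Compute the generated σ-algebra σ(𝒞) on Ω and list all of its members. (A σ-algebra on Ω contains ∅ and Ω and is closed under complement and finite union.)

Initial family (6 sets): { {}, {γ, ζ}, {α, β, ζ}, {β, γ, δ, ε}, {α, β, γ, δ, ε}, Ω }.
Round 1. New:
  {ζ}  = Ω∖{α, β, γ, δ, ε}
  {α, ζ}  = Ω∖{β, γ, δ, ε}
  {γ, δ, ε}  = Ω∖{α, β, ζ}
  {α, β, γ, ζ}  = {γ, ζ} ∪ {α, β, ζ}
  {α, β, δ, ε}  = Ω∖{γ, ζ}
  {β, γ, δ, ε, ζ}  = {γ, ζ} ∪ {β, γ, δ, ε}
Round 2: +6 →
  {α}  = Ω∖{β, γ, δ, ε, ζ}
  {δ, ε}  = Ω∖{α, β, γ, ζ}
  {α, γ, ζ}  = {α, ζ} ∪ {γ, ζ}
  {γ, δ, ε, ζ}  = {γ, δ, ε} ∪ {ζ}
  {α, β, δ, ε, ζ}  = {α, ζ} ∪ {α, β, δ, ε}
  {α, γ, δ, ε, ζ}  = {γ, δ, ε} ∪ {α, ζ}
Round 3: +8 →
  {β}  = Ω∖{α, γ, δ, ε, ζ}
  {γ}  = Ω∖{α, β, δ, ε, ζ}
  {α, β}  = Ω∖{γ, δ, ε, ζ}
  {α, δ, ε}  = {δ, ε} ∪ {α}
  {β, δ, ε}  = Ω∖{α, γ, ζ}
  {δ, ε, ζ}  = {δ, ε} ∪ {ζ}
  {α, γ, δ, ε}  = {γ, δ, ε} ∪ {α}
  {α, δ, ε, ζ}  = {δ, ε} ∪ {α, ζ}
Round 4: 6 new —
  {α, γ}  = {γ} ∪ {α}
  {β, γ}  = Ω∖{α, δ, ε, ζ}
  {β, ζ}  = Ω∖{α, γ, δ, ε}
  {α, β, γ}  = Ω∖{δ, ε, ζ}
  {β, γ, ζ}  = Ω∖{α, δ, ε}
  {β, δ, ε, ζ}  = {β} ∪ {δ, ε, ζ}
Round 5 adds nothing — fixpoint reached.

Therefore σ(𝒞) = { {}, {α}, {β}, {γ}, {ζ}, {α, β}, {α, γ}, {α, ζ}, {β, γ}, {β, ζ}, {γ, ζ}, {δ, ε}, {α, β, γ}, {α, β, ζ}, {α, γ, ζ}, {α, δ, ε}, {β, γ, ζ}, {β, δ, ε}, {γ, δ, ε}, {δ, ε, ζ}, {α, β, γ, ζ}, {α, β, δ, ε}, {α, γ, δ, ε}, {α, δ, ε, ζ}, {β, γ, δ, ε}, {β, δ, ε, ζ}, {γ, δ, ε, ζ}, {α, β, γ, δ, ε}, {α, β, δ, ε, ζ}, {α, γ, δ, ε, ζ}, {β, γ, δ, ε, ζ}, Ω } (|σ(𝒞)| = 32).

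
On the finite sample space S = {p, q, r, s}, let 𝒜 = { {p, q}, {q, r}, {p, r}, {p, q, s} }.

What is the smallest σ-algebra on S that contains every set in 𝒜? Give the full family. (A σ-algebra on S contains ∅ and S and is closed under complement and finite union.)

Initial family (6 sets): { {}, {p, q}, {p, r}, {q, r}, {p, q, s}, S }.
Round 1 adds 5:
  {r}  = ᶜ of {p, q, s}
  {p, s}  = ᶜ of {q, r}
  {q, s}  = ᶜ of {p, r}
  {r, s}  = ᶜ of {p, q}
  {p, q, r}  = {q, r} ∪ {p, q}
  — 11 sets.
Round 2 adds 3:
  {s}  = ᶜ of {p, q, r}
  {p, r, s}  = {r, s} ∪ {p, s}
  {q, r, s}  = {r, s} ∪ {q, r}
  — 14 sets.
Round 3: +2 →
  {p}  = ᶜ of {q, r, s}
  {q}  = ᶜ of {p, r, s}
  — 16 sets.
Round 4 adds nothing — fixpoint reached.

|σ(𝒜)| = 16.  σ(𝒜) = { {}, {p}, {q}, {r}, {s}, {p, q}, {p, r}, {p, s}, {q, r}, {q, s}, {r, s}, {p, q, r}, {p, q, s}, {p, r, s}, {q, r, s}, S }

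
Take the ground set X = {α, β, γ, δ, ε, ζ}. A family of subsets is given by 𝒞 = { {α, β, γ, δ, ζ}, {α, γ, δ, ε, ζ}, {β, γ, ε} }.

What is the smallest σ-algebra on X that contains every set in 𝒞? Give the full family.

|σ(𝒞)| = 16.  σ(𝒞) = { ∅, {β}, {γ}, {ε}, {β, γ}, {β, ε}, {γ, ε}, {α, δ, ζ}, {β, γ, ε}, {α, β, δ, ζ}, {α, γ, δ, ζ}, {α, δ, ε, ζ}, {α, β, γ, δ, ζ}, {α, β, δ, ε, ζ}, {α, γ, δ, ε, ζ}, X }

Working:
Seed the family with 𝒞 together with ∅ and X: { ∅, {β, γ, ε}, {α, β, γ, δ, ζ}, {α, γ, δ, ε, ζ}, X }.
Iteration 1. New:
  {β}  = complement {α, γ, δ, ε, ζ}
  {ε}  = complement {α, β, γ, δ, ζ}
  {α, δ, ζ}  = complement {β, γ, ε}
Iteration 2 (3 new):
  {β, ε}  = {β} ∪ {ε}
  {α, β, δ, ζ}  = {β} ∪ {α, δ, ζ}
  {α, δ, ε, ζ}  = {α, δ, ζ} ∪ {ε}
Iteration 3 adds 4:
  {β, γ}  = complement {α, δ, ε, ζ}
  {γ, ε}  = complement {α, β, δ, ζ}
  {α, γ, δ, ζ}  = complement {β, ε}
  {α, β, δ, ε, ζ}  = {β, ε} ∪ {α, β, δ, ζ}
Iteration 4: 1 new —
  {γ}  = complement {α, β, δ, ε, ζ}
Iteration 5 adds nothing — fixpoint reached.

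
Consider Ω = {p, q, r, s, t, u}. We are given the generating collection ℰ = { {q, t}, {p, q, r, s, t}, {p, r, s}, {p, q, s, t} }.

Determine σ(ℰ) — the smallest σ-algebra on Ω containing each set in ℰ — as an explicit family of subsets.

σ(ℰ) (16 sets): { {}, {r}, {u}, {p, s}, {q, t}, {r, u}, {p, r, s}, {p, s, u}, {q, r, t}, {q, t, u}, {p, q, s, t}, {p, r, s, u}, {q, r, t, u}, {p, q, r, s, t}, {p, q, s, t, u}, Ω }

Trace:
Start: ℰ ∪ {∅, Ω} = { {}, {q, t}, {p, r, s}, {p, q, s, t}, {p, q, r, s, t}, Ω }.
Step 1: 4 new —
  {u}  = complement {p, q, r, s, t}
  {r, u}  = complement {p, q, s, t}
  {q, t, u}  = complement {p, r, s}
  {p, r, s, u}  = complement {q, t}
  [10 total]
Step 2 adds 2:
  {q, r, t, u}  = {q, t} ∪ {r, u}
  {p, q, s, t, u}  = {q, t, u} ∪ {p, q, s, t}
  [12 total]
Step 3 (2 new):
  {r}  = complement {p, q, s, t, u}
  {p, s}  = complement {q, r, t, u}
  [14 total]
Step 4 adds 2:
  {p, s, u}  = {p, s} ∪ {u}
  {q, r, t}  = {r} ∪ {q, t}
  [16 total]
After Step 5 the family is unchanged; done.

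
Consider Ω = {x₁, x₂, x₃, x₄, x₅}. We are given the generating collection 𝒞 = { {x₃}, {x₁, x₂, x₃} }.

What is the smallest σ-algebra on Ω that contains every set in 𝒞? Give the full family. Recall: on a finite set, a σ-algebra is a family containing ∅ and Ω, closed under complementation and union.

Seed the family with 𝒞 together with ∅ and Ω: { {}, {x₃}, {x₁, x₂, x₃}, Ω }.
Step 1 adds 2:
  {x₄, x₅}  = Ω∖{x₁, x₂, x₃}
  {x₁, x₂, x₄, x₅}  = Ω∖{x₃}
  |family| = 6
Step 2. New:
  {x₃, x₄, x₅}  = {x₄, x₅} ∪ {x₃}
  |family| = 7
Step 3 adds 1:
  {x₁, x₂}  = Ω∖{x₃, x₄, x₅}
  |family| = 8
After Step 4 the family is unchanged; done.

Hence σ(𝒞) has 8 members: { {}, {x₃}, {x₁, x₂}, {x₄, x₅}, {x₁, x₂, x₃}, {x₃, x₄, x₅}, {x₁, x₂, x₄, x₅}, Ω }.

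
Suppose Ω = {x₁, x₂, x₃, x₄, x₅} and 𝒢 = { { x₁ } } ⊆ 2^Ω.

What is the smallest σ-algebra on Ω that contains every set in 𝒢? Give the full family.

σ(𝒢) (4 sets): { {}, { x₁ }, { x₂, x₃, x₄, x₅ }, Ω }

Derivation:
Begin from { {}, { x₁ }, Ω } (that is, 𝒢 plus ∅ and Ω).
Step 1: +1 →
  { x₂, x₃, x₄, x₅ }  = complement { x₁ }
After Step 2 the family is unchanged; done.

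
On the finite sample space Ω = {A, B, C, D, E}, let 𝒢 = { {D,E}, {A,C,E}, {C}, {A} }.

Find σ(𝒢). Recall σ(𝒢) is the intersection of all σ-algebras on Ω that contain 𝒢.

Seed the family with 𝒢 together with ∅ and Ω: { ∅, {A}, {C}, {D,E}, {A,C,E}, Ω }.
Step 1: 8 new —
  {A,C}  = {C} ∪ {A}
  {B,D}  = ᶜ of {A,C,E}
  {A,B,C}  = ᶜ of {D,E}
  {A,D,E}  = {D,E} ∪ {A}
  {C,D,E}  = {D,E} ∪ {C}
  {A,B,D,E}  = ᶜ of {C}
  {A,C,D,E}  = {D,E} ∪ {A,C,E}
  {B,C,D,E}  = ᶜ of {A}
  (now 14)
Step 2. New:
  {B}  = ᶜ of {A,C,D,E}
  {A,B}  = ᶜ of {C,D,E}
  {B,C}  = ᶜ of {A,D,E}
  {A,B,D}  = {B,D} ∪ {A}
  {B,C,D}  = {C} ∪ {B,D}
  {B,D,E}  = ᶜ of {A,C}
  {A,B,C,D}  = {A,B,C} ∪ {B,D}
  {A,B,C,E}  = {A,B,C} ∪ {A,C,E}
  (now 22)
Step 3: +4 →
  {D}  = ᶜ of {A,B,C,E}
  {E}  = ᶜ of {A,B,C,D}
  {A,E}  = ᶜ of {B,C,D}
  {C,E}  = ᶜ of {A,B,D}
  (now 26)
Step 4: +6 →
  {A,D}  = {D} ∪ {A}
  {B,E}  = {B} ∪ {E}
  {C,D}  = {C} ∪ {D}
  {A,B,E}  = {A,B} ∪ {E}
  {A,C,D}  = {A,C} ∪ {D}
  {B,C,E}  = {B} ∪ {C,E}
  (now 32)
Step 5 adds nothing — fixpoint reached.

|σ(𝒢)| = 32.  σ(𝒢) = { ∅, {A}, {B}, {C}, {D}, {E}, {A,B}, {A,C}, {A,D}, {A,E}, {B,C}, {B,D}, {B,E}, {C,D}, {C,E}, {D,E}, {A,B,C}, {A,B,D}, {A,B,E}, {A,C,D}, {A,C,E}, {A,D,E}, {B,C,D}, {B,C,E}, {B,D,E}, {C,D,E}, {A,B,C,D}, {A,B,C,E}, {A,B,D,E}, {A,C,D,E}, {B,C,D,E}, Ω }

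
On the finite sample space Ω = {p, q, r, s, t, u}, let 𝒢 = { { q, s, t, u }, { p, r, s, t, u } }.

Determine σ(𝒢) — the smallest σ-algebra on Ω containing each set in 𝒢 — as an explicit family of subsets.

Begin from { {  }, { q, s, t, u }, { p, r, s, t, u }, Ω } (that is, 𝒢 plus ∅ and Ω).
Step 1: +2 →
  { q }  = Ω∖{ p, r, s, t, u }
  { p, r }  = Ω∖{ q, s, t, u }
  |family| = 6
Step 2: +1 →
  { p, q, r }  = { p, r } ∪ { q }
  |family| = 7
Step 3: +1 →
  { s, t, u }  = Ω∖{ p, q, r }
  |family| = 8
After Step 4 the family is unchanged; done.

Hence σ(𝒢) has 8 members: { {  }, { q }, { p, r }, { p, q, r }, { s, t, u }, { q, s, t, u }, { p, r, s, t, u }, Ω }.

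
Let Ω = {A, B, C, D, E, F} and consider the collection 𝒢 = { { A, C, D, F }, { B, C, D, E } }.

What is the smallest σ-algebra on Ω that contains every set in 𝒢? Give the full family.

σ(𝒢) (8 sets): { ∅, { A, F }, { B, E }, { C, D }, { A, B, E, F }, { A, C, D, F }, { B, C, D, E }, Ω }

Derivation:
Start: 𝒢 ∪ {∅, Ω} = { ∅, { A, C, D, F }, { B, C, D, E }, Ω }.
Round 1 adds 2:
  { A, F }  = { B, C, D, E }ᶜ
  { B, E }  = { A, C, D, F }ᶜ
  [6 total]
Round 2: +1 →
  { A, B, E, F }  = { B, E } ∪ { A, F }
  [7 total]
Round 3 adds 1:
  { C, D }  = { A, B, E, F }ᶜ
  [8 total]
Round 4: closed — nothing new.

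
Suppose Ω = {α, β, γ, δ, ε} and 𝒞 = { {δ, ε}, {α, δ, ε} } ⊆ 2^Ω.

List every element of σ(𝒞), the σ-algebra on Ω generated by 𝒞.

Start: 𝒞 ∪ {∅, Ω} = { ∅, {δ, ε}, {α, δ, ε}, Ω }.
Iteration 1: 2 new —
  {β, γ}  = Ω∖{α, δ, ε}
  {α, β, γ}  = Ω∖{δ, ε}
  [6 total]
Iteration 2 adds 1:
  {β, γ, δ, ε}  = {δ, ε} ∪ {β, γ}
  [7 total]
Iteration 3: 1 new —
  {α}  = Ω∖{β, γ, δ, ε}
  [8 total]
After Iteration 4 the family is unchanged; done.

Therefore σ(𝒞) = { ∅, {α}, {β, γ}, {δ, ε}, {α, β, γ}, {α, δ, ε}, {β, γ, δ, ε}, Ω } (|σ(𝒞)| = 8).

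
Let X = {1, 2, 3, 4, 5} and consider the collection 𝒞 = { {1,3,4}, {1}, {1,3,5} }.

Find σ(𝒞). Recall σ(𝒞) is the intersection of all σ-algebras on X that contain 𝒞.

Begin from { {}, {1}, {1,3,4}, {1,3,5}, X } (that is, 𝒞 plus ∅ and X).
Pass 1. New:
  {2,4}  = {1,3,5}ᶜ
  {2,5}  = {1,3,4}ᶜ
  {1,3,4,5}  = {1,3,4} ∪ {1,3,5}
  {2,3,4,5}  = {1}ᶜ
  [9 total]
Pass 2 adds 6:
  {2}  = {1,3,4,5}ᶜ
  {1,2,4}  = {2,4} ∪ {1}
  {1,2,5}  = {2,5} ∪ {1}
  {2,4,5}  = {2,5} ∪ {2,4}
  {1,2,3,4}  = {1,3,4} ∪ {2,4}
  {1,2,3,5}  = {2,5} ∪ {1,3,5}
  [15 total]
Pass 3 adds 7:
  {4}  = {1,2,3,5}ᶜ
  {5}  = {1,2,3,4}ᶜ
  {1,2}  = {2} ∪ {1}
  {1,3}  = {2,4,5}ᶜ
  {3,4}  = {1,2,5}ᶜ
  {3,5}  = {1,2,4}ᶜ
  {1,2,4,5}  = {2,5} ∪ {1,2,4}
  [22 total]
Pass 4: +8 →
  {3}  = {1,2,4,5}ᶜ
  {1,4}  = {4} ∪ {1}
  {1,5}  = {5} ∪ {1}
  {4,5}  = {5} ∪ {4}
  {1,2,3}  = {2} ∪ {1,3}
  {2,3,4}  = {3,4} ∪ {2}
  {2,3,5}  = {2,5} ∪ {3,5}
  {3,4,5}  = {1,2}ᶜ
  [30 total]
Pass 5: +2 →
  {2,3}  = {2} ∪ {3}
  {1,4,5}  = {5} ∪ {1,4}
  [32 total]
After Pass 6 the family is unchanged; done.

|σ(𝒞)| = 32.  σ(𝒞) = { {}, {1}, {2}, {3}, {4}, {5}, {1,2}, {1,3}, {1,4}, {1,5}, {2,3}, {2,4}, {2,5}, {3,4}, {3,5}, {4,5}, {1,2,3}, {1,2,4}, {1,2,5}, {1,3,4}, {1,3,5}, {1,4,5}, {2,3,4}, {2,3,5}, {2,4,5}, {3,4,5}, {1,2,3,4}, {1,2,3,5}, {1,2,4,5}, {1,3,4,5}, {2,3,4,5}, X }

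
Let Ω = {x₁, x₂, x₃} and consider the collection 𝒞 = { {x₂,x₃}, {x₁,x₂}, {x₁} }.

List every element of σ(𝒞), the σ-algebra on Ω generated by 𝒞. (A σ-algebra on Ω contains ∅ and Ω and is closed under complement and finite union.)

|σ(𝒞)| = 8.  σ(𝒞) = { {}, {x₁}, {x₂}, {x₃}, {x₁,x₂}, {x₁,x₃}, {x₂,x₃}, Ω }

Derivation:
Initial family (5 sets): { {}, {x₁}, {x₁,x₂}, {x₂,x₃}, Ω }.
Round 1 (1 new):
  {x₃}  = complement {x₁,x₂}
  (now 6)
Round 2 adds 1:
  {x₁,x₃}  = {x₃} ∪ {x₁}
  (now 7)
Round 3: 1 new —
  {x₂}  = complement {x₁,x₃}
  (now 8)
Round 4: closed — nothing new.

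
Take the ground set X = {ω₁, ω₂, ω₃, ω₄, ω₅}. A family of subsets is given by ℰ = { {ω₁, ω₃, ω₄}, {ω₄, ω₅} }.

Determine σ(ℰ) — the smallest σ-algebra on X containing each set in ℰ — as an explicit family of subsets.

Initial family (4 sets): { {}, {ω₄, ω₅}, {ω₁, ω₃, ω₄}, X }.
Step 1 (3 new):
  {ω₂, ω₅}  = complement {ω₁, ω₃, ω₄}
  {ω₁, ω₂, ω₃}  = complement {ω₄, ω₅}
  {ω₁, ω₃, ω₄, ω₅}  = {ω₄, ω₅} ∪ {ω₁, ω₃, ω₄}
Step 2. New:
  {ω₂}  = complement {ω₁, ω₃, ω₄, ω₅}
  {ω₂, ω₄, ω₅}  = {ω₄, ω₅} ∪ {ω₂, ω₅}
  {ω₁, ω₂, ω₃, ω₄}  = {ω₁, ω₃, ω₄} ∪ {ω₁, ω₂, ω₃}
  {ω₁, ω₂, ω₃, ω₅}  = {ω₂, ω₅} ∪ {ω₁, ω₂, ω₃}
Step 3 adds 3:
  {ω₄}  = complement {ω₁, ω₂, ω₃, ω₅}
  {ω₅}  = complement {ω₁, ω₂, ω₃, ω₄}
  {ω₁, ω₃}  = complement {ω₂, ω₄, ω₅}
Step 4: 2 new —
  {ω₂, ω₄}  = {ω₄} ∪ {ω₂}
  {ω₁, ω₃, ω₅}  = {ω₁, ω₃} ∪ {ω₅}
After Step 5 the family is unchanged; done.

|σ(ℰ)| = 16.  σ(ℰ) = { {}, {ω₂}, {ω₄}, {ω₅}, {ω₁, ω₃}, {ω₂, ω₄}, {ω₂, ω₅}, {ω₄, ω₅}, {ω₁, ω₂, ω₃}, {ω₁, ω₃, ω₄}, {ω₁, ω₃, ω₅}, {ω₂, ω₄, ω₅}, {ω₁, ω₂, ω₃, ω₄}, {ω₁, ω₂, ω₃, ω₅}, {ω₁, ω₃, ω₄, ω₅}, X }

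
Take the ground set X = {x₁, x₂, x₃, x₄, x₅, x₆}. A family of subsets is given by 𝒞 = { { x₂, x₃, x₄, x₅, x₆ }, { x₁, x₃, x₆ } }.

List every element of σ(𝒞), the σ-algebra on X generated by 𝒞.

σ(𝒞) (8 sets): { {  }, { x₁ }, { x₃, x₆ }, { x₁, x₃, x₆ }, { x₂, x₄, x₅ }, { x₁, x₂, x₄, x₅ }, { x₂, x₃, x₄, x₅, x₆ }, X }

Trace:
Start: 𝒞 ∪ {∅, X} = { {  }, { x₁, x₃, x₆ }, { x₂, x₃, x₄, x₅, x₆ }, X }.
Round 1: 2 new —
  { x₁ }  = ᶜ of { x₂, x₃, x₄, x₅, x₆ }
  { x₂, x₄, x₅ }  = ᶜ of { x₁, x₃, x₆ }
  |family| = 6
Round 2: 1 new —
  { x₁, x₂, x₄, x₅ }  = { x₂, x₄, x₅ } ∪ { x₁ }
  |family| = 7
Round 3 adds 1:
  { x₃, x₆ }  = ᶜ of { x₁, x₂, x₄, x₅ }
  |family| = 8
Round 4: stable.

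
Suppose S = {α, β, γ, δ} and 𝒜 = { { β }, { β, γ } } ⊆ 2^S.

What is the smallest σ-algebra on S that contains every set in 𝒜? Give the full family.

|σ(𝒜)| = 8.  σ(𝒜) = { {}, { β }, { γ }, { α, δ }, { β, γ }, { α, β, δ }, { α, γ, δ }, S }

Check:
Begin from { {}, { β }, { β, γ }, S } (that is, 𝒜 plus ∅ and S).
Round 1: 2 new —
  { α, δ }  = ᶜ of { β, γ }
  { α, γ, δ }  = ᶜ of { β }
Round 2 adds 1:
  { α, β, δ }  = { α, δ } ∪ { β }
Round 3: 1 new —
  { γ }  = ᶜ of { α, β, δ }
After Round 4 the family is unchanged; done.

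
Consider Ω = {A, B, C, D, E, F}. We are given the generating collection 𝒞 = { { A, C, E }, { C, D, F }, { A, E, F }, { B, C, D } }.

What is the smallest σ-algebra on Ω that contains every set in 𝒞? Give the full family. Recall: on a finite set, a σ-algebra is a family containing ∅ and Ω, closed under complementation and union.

σ(𝒞) = { ∅, { B }, { C }, { D }, { F }, { A, E }, { B, C }, { B, D }, { B, F }, { C, D }, { C, F }, { D, F }, { A, B, E }, { A, C, E }, { A, D, E }, { A, E, F }, { B, C, D }, { B, C, F }, { B, D, F }, { C, D, F }, { A, B, C, E }, { A, B, D, E }, { A, B, E, F }, { A, C, D, E }, { A, C, E, F }, { A, D, E, F }, { B, C, D, F }, { A, B, C, D, E }, { A, B, C, E, F }, { A, B, D, E, F }, { A, C, D, E, F }, Ω }

Working:
Take S₀ = 𝒞 ∪ {∅, Ω} = { ∅, { A, C, E }, { A, E, F }, { B, C, D }, { C, D, F }, Ω }.
Iteration 1 adds 6:
  { A, B, E }  = complement { C, D, F }
  { B, D, F }  = complement { A, C, E }
  { A, C, E, F }  = { A, E, F } ∪ { A, C, E }
  { B, C, D, F }  = { B, C, D } ∪ { C, D, F }
  { A, B, C, D, E }  = { B, C, D } ∪ { A, C, E }
  { A, C, D, E, F }  = { A, E, F } ∪ { C, D, F }
  — 12 sets.
Iteration 2 (8 new):
  { B }  = complement { A, C, D, E, F }
  { F }  = complement { A, B, C, D, E }
  { A, E }  = complement { B, C, D, F }
  { B, D }  = complement { A, C, E, F }
  { A, B, C, E }  = { A, C, E } ∪ { A, B, E }
  { A, B, E, F }  = { A, B, E } ∪ { A, E, F }
  { A, B, C, E, F }  = { A, C, E, F } ∪ { A, B, E }
  { A, B, D, E, F }  = { B, D, F } ∪ { A, B, E }
  — 20 sets.
Iteration 3 adds 6:
  { C }  = complement { A, B, D, E, F }
  { D }  = complement { A, B, C, E, F }
  { B, F }  = { B } ∪ { F }
  { C, D }  = complement { A, B, E, F }
  { D, F }  = complement { A, B, C, E }
  { A, B, D, E }  = { A, E } ∪ { B, D }
  — 26 sets.
Iteration 4. New:
  { B, C }  = { B } ∪ { C }
  { C, F }  = complement { A, B, D, E }
  { A, D, E }  = { A, E } ∪ { D }
  { B, C, F }  = { B, F } ∪ { C }
  { A, C, D, E }  = complement { B, F }
  { A, D, E, F }  = { A, E, F } ∪ { D }
  — 32 sets.
Iteration 5: no new sets; the family is a σ-algebra.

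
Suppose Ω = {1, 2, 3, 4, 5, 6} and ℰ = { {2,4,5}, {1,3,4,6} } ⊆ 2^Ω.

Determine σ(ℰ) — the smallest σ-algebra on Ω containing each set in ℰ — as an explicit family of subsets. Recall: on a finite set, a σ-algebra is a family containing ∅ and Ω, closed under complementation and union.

Seed the family with ℰ together with ∅ and Ω: { ∅, {2,4,5}, {1,3,4,6}, Ω }.
Pass 1: +2 →
  {2,5}  = ᶜ of {1,3,4,6}
  {1,3,6}  = ᶜ of {2,4,5}
  (now 6)
Pass 2. New:
  {1,2,3,5,6}  = {2,5} ∪ {1,3,6}
  (now 7)
Pass 3. New:
  {4}  = ᶜ of {1,2,3,5,6}
  (now 8)
Pass 4: stable.

Hence σ(ℰ) has 8 members: { ∅, {4}, {2,5}, {1,3,6}, {2,4,5}, {1,3,4,6}, {1,2,3,5,6}, Ω }.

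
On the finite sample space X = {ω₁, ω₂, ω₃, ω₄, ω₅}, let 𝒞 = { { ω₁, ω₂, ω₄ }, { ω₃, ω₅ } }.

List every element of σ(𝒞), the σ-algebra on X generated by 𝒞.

σ(𝒞) = { {}, { ω₃, ω₅ }, { ω₁, ω₂, ω₄ }, X }

Derivation:
Start: 𝒞 ∪ {∅, X} = { {}, { ω₃, ω₅ }, { ω₁, ω₂, ω₄ }, X }.
After Round 1 the family is unchanged; done.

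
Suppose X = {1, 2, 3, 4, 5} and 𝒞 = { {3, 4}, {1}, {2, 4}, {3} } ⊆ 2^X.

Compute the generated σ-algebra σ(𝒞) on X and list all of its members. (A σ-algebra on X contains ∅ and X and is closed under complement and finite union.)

|σ(𝒞)| = 32.  σ(𝒞) = { {}, {1}, {2}, {3}, {4}, {5}, {1, 2}, {1, 3}, {1, 4}, {1, 5}, {2, 3}, {2, 4}, {2, 5}, {3, 4}, {3, 5}, {4, 5}, {1, 2, 3}, {1, 2, 4}, {1, 2, 5}, {1, 3, 4}, {1, 3, 5}, {1, 4, 5}, {2, 3, 4}, {2, 3, 5}, {2, 4, 5}, {3, 4, 5}, {1, 2, 3, 4}, {1, 2, 3, 5}, {1, 2, 4, 5}, {1, 3, 4, 5}, {2, 3, 4, 5}, X }

Check:
Start: 𝒞 ∪ {∅, X} = { {}, {1}, {3}, {2, 4}, {3, 4}, X }.
Step 1 (8 new):
  {1, 3}  = {3} ∪ {1}
  {1, 2, 4}  = {2, 4} ∪ {1}
  {1, 2, 5}  = {3, 4}ᶜ
  {1, 3, 4}  = {3, 4} ∪ {1}
  {1, 3, 5}  = {2, 4}ᶜ
  {2, 3, 4}  = {3} ∪ {2, 4}
  {1, 2, 4, 5}  = {3}ᶜ
  {2, 3, 4, 5}  = {1}ᶜ
  (now 14)
Step 2. New:
  {1, 5}  = {2, 3, 4}ᶜ
  {2, 5}  = {1, 3, 4}ᶜ
  {3, 5}  = {1, 2, 4}ᶜ
  {2, 4, 5}  = {1, 3}ᶜ
  {1, 2, 3, 4}  = {3, 4} ∪ {1, 2, 4}
  {1, 2, 3, 5}  = {1, 3, 5} ∪ {1, 2, 5}
  {1, 3, 4, 5}  = {3, 4} ∪ {1, 3, 5}
  (now 21)
Step 3 adds 5:
  {2}  = {1, 3, 4, 5}ᶜ
  {4}  = {1, 2, 3, 5}ᶜ
  {5}  = {1, 2, 3, 4}ᶜ
  {2, 3, 5}  = {2, 5} ∪ {3, 5}
  {3, 4, 5}  = {3, 4} ∪ {3, 5}
  (now 26)
Step 4: +6 →
  {1, 2}  = {3, 4, 5}ᶜ
  {1, 4}  = {2, 3, 5}ᶜ
  {2, 3}  = {2} ∪ {3}
  {4, 5}  = {5} ∪ {4}
  {1, 2, 3}  = {2} ∪ {1, 3}
  {1, 4, 5}  = {1, 5} ∪ {4}
  (now 32)
Step 5: no new sets; the family is a σ-algebra.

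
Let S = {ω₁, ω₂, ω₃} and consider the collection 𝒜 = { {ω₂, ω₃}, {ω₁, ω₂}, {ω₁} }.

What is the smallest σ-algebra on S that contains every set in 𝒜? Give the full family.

Begin from { {}, {ω₁}, {ω₁, ω₂}, {ω₂, ω₃}, S } (that is, 𝒜 plus ∅ and S).
Round 1: +1 →
  {ω₃}  = ᶜ of {ω₁, ω₂}
  |family| = 6
Round 2 adds 1:
  {ω₁, ω₃}  = {ω₃} ∪ {ω₁}
  |family| = 7
Round 3 (1 new):
  {ω₂}  = ᶜ of {ω₁, ω₃}
  |family| = 8
Round 4: no new sets; the family is a σ-algebra.

Therefore σ(𝒜) = { {}, {ω₁}, {ω₂}, {ω₃}, {ω₁, ω₂}, {ω₁, ω₃}, {ω₂, ω₃}, S } (|σ(𝒜)| = 8).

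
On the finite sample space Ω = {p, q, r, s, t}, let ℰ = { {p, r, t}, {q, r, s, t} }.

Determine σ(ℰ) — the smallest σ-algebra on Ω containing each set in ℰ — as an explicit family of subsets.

Answer: σ(ℰ) = { {}, {p}, {q, s}, {r, t}, {p, q, s}, {p, r, t}, {q, r, s, t}, Ω }

Trace:
Seed the family with ℰ together with ∅ and Ω: { {}, {p, r, t}, {q, r, s, t}, Ω }.
Round 1 (2 new):
  {p}  = ᶜ of {q, r, s, t}
  {q, s}  = ᶜ of {p, r, t}
  (now 6)
Round 2: +1 →
  {p, q, s}  = {q, s} ∪ {p}
  (now 7)
Round 3: +1 →
  {r, t}  = ᶜ of {p, q, s}
  (now 8)
Round 4: stable.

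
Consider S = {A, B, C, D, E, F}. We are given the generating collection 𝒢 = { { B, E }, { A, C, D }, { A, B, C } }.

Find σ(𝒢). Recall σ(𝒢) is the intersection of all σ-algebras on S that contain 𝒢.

Initial family (5 sets): { ∅, { B, E }, { A, B, C }, { A, C, D }, S }.
Iteration 1. New:
  { B, E, F }  = complement { A, C, D }
  { D, E, F }  = complement { A, B, C }
  { A, B, C, D }  = { A, C, D } ∪ { A, B, C }
  { A, B, C, E }  = { B, E } ∪ { A, B, C }
  { A, C, D, F }  = complement { B, E }
  { A, B, C, D, E }  = { B, E } ∪ { A, C, D }
Iteration 2: +7 →
  { F }  = complement { A, B, C, D, E }
  { D, F }  = complement { A, B, C, E }
  { E, F }  = complement { A, B, C, D }
  { B, D, E, F }  = { B, E } ∪ { D, E, F }
  { A, B, C, D, F }  = { A, B, C } ∪ { A, C, D, F }
  { A, B, C, E, F }  = { A, B, C } ∪ { B, E, F }
  { A, C, D, E, F }  = { A, C, D } ∪ { D, E, F }
Iteration 3 (5 new):
  { B }  = complement { A, C, D, E, F }
  { D }  = complement { A, B, C, E, F }
  { E }  = complement { A, B, C, D, F }
  { A, C }  = complement { B, D, E, F }
  { A, B, C, F }  = { A, B, C } ∪ { F }
Iteration 4: 9 new —
  { B, D }  = { B } ∪ { D }
  { B, F }  = { B } ∪ { F }
  { D, E }  = complement { A, B, C, F }
  { A, C, E }  = { E } ∪ { A, C }
  { A, C, F }  = { F } ∪ { A, C }
  { B, D, E }  = { B, E } ∪ { D }
  { B, D, F }  = { B } ∪ { D, F }
  { A, C, D, E }  = { E } ∪ { A, C, D }
  { A, C, E, F }  = { E, F } ∪ { A, C }
Iteration 5: no new sets; the family is a σ-algebra.

σ(𝒢) = { ∅, { B }, { D }, { E }, { F }, { A, C }, { B, D }, { B, E }, { B, F }, { D, E }, { D, F }, { E, F }, { A, B, C }, { A, C, D }, { A, C, E }, { A, C, F }, { B, D, E }, { B, D, F }, { B, E, F }, { D, E, F }, { A, B, C, D }, { A, B, C, E }, { A, B, C, F }, { A, C, D, E }, { A, C, D, F }, { A, C, E, F }, { B, D, E, F }, { A, B, C, D, E }, { A, B, C, D, F }, { A, B, C, E, F }, { A, C, D, E, F }, S }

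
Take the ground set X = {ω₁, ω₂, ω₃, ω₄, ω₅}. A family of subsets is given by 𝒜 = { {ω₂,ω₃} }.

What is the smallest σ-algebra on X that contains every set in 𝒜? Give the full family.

σ(𝒜) (4 sets): { ∅, {ω₂,ω₃}, {ω₁,ω₄,ω₅}, X }

Derivation:
Start: 𝒜 ∪ {∅, X} = { ∅, {ω₂,ω₃}, X }.
Round 1 adds 1:
  {ω₁,ω₄,ω₅}  = complement {ω₂,ω₃}
  — 4 sets.
Round 2: closed — nothing new.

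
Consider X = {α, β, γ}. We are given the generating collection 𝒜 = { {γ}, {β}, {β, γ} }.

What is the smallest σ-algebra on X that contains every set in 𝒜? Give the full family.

Initial family (5 sets): { {}, {β}, {γ}, {β, γ}, X }.
Pass 1. New:
  {α}  = ᶜ of {β, γ}
  {α, β}  = ᶜ of {γ}
  {α, γ}  = ᶜ of {β}
  |family| = 8
Pass 2: closed — nothing new.

|σ(𝒜)| = 8.  σ(𝒜) = { {}, {α}, {β}, {γ}, {α, β}, {α, γ}, {β, γ}, X }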